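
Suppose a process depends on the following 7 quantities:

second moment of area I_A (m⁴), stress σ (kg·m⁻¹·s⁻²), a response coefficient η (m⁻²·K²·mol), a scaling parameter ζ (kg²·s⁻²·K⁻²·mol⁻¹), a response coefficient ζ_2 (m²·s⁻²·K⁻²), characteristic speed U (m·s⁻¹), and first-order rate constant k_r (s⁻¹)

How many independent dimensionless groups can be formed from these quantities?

2

There are 7 variables and 5 base dimensions (M, L, T, Θ, N).
The dimension matrix has rank 5.
Independent dimensionless groups: 7 − 5 = 2.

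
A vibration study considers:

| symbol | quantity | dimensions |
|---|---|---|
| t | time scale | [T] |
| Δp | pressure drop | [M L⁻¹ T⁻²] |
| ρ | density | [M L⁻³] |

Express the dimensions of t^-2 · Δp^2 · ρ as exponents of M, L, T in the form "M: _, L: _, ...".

Collect each base-dimension exponent across the product:
  M: −2·(0) + 2·(1) + (1) = 3
  L: −2·(0) + 2·(-1) + (-3) = -5
  T: −2·(1) + 2·(-2) + (0) = -6
So the dimensions are [M³ L⁻⁵ T⁻⁶].

M: 3, L: -5, T: -6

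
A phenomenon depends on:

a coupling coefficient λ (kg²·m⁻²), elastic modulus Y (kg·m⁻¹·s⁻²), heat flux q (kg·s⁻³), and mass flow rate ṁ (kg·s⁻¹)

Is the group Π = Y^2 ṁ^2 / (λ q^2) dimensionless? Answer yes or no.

Sum the exponent of each base dimension across the product:
  M: −[λ]_M + 2·[Y]_M − 2·[q]_M + 2·[ṁ]_M = −(2) + 2·(1) − 2·(1) + 2·(1) = 0
  L: −[λ]_L + 2·[Y]_L − 2·[q]_L + 2·[ṁ]_L = −(-2) + 2·(-1) − 2·(0) + 2·(0) = 0
  T: −[λ]_T + 2·[Y]_T − 2·[q]_T + 2·[ṁ]_T = −(0) + 2·(-2) − 2·(-3) + 2·(-1) = 0
All base exponents vanish — dimensionless.

yes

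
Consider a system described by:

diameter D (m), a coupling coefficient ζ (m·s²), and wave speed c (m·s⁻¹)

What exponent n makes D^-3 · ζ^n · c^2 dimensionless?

Balance the L exponent: (1)·n from ζ, plus −3·(1) + 2·(1) = -1 from the rest, must sum to zero.
n − 1 = 0, so n = 1.

1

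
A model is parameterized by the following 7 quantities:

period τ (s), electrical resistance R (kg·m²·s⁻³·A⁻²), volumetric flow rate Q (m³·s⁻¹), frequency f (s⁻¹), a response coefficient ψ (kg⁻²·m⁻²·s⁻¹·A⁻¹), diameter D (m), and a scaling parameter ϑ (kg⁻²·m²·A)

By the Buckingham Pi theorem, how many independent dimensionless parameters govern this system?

There are 7 variables and 4 base dimensions (M, L, T, I).
The dimension matrix has rank 4.
Independent dimensionless groups: 7 − 4 = 3.

3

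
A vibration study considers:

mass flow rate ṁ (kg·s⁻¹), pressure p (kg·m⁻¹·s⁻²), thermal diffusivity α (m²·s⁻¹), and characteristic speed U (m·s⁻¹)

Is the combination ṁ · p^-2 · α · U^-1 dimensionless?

Sum the exponent of each base dimension across the product:
  M: [ṁ]_M − 2·[p]_M + [α]_M − [U]_M = (1) − 2·(1) + (0) − (0) = -1
  L: [ṁ]_L − 2·[p]_L + [α]_L − [U]_L = (0) − 2·(-1) + (2) − (1) = 3
  T: [ṁ]_T − 2·[p]_T + [α]_T − [U]_T = (-1) − 2·(-2) + (-1) − (-1) = 3
Net dimensions [M⁻¹ L³ T³] ≠ [1] — not dimensionless.

no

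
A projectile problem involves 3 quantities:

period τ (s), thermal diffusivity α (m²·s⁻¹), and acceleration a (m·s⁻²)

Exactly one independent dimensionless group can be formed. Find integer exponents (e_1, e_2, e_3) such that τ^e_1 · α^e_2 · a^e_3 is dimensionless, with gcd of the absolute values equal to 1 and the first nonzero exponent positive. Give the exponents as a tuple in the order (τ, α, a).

(3, -1, 2)

L: e_1·(0) + e_2·(2) + e_3·(1) = 0
T: e_1·(1) + e_2·(-1) + e_3·(-2) = 0
Solving this homogeneous linear system for the smallest-integer solution (first nonzero entry positive) gives (3, -1, 2).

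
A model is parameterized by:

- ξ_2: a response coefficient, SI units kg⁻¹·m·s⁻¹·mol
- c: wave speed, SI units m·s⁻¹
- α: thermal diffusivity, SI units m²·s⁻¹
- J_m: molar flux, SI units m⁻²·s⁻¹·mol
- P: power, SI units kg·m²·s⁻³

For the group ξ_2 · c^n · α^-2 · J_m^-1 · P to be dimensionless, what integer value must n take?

-1

Balance the L exponent: (1)·n from c, plus (1) − 2·(2) − (-2) + (2) = 1 from the rest, must sum to zero.
n + 1 = 0, so n = -1.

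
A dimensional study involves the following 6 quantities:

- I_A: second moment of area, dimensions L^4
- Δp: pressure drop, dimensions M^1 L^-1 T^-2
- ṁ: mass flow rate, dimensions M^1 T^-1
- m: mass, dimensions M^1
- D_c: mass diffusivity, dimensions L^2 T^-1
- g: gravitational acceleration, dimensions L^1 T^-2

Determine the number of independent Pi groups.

3

There are 6 variables and 3 base dimensions (M, L, T).
The dimension matrix has rank 3.
Independent dimensionless groups: 6 − 3 = 3.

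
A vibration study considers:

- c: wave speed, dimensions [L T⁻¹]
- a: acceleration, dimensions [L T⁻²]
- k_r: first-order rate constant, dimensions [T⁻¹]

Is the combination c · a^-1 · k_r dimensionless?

Sum the exponent of each base dimension across the product:
  M: [c]_M − [a]_M + [k_r]_M = (0) − (0) + (0) = 0
  L: [c]_L − [a]_L + [k_r]_L = (1) − (1) + (0) = 0
  T: [c]_T − [a]_T + [k_r]_T = (-1) − (-2) + (-1) = 0
All base exponents vanish — dimensionless.

yes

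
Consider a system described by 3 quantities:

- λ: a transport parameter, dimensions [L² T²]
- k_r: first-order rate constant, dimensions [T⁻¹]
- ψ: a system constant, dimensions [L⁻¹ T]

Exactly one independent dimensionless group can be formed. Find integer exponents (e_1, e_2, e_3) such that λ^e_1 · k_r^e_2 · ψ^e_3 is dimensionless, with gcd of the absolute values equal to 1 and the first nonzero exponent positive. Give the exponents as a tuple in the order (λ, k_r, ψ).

L: e_1·(2) + e_2·(0) + e_3·(-1) = 0
T: e_1·(2) + e_2·(-1) + e_3·(1) = 0
Solving this homogeneous linear system for the smallest-integer solution (first nonzero entry positive) gives (1, 4, 2).

(1, 4, 2)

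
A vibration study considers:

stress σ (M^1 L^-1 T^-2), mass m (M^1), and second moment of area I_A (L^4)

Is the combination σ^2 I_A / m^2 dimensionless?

no

Sum the exponent of each base dimension across the product:
  M: 2·[σ]_M − 2·[m]_M + [I_A]_M = 2·(1) − 2·(1) + (0) = 0
  L: 2·[σ]_L − 2·[m]_L + [I_A]_L = 2·(-1) − 2·(0) + (4) = 2
  T: 2·[σ]_T − 2·[m]_T + [I_A]_T = 2·(-2) − 2·(0) + (0) = -4
Net dimensions [L² T⁻⁴] ≠ [1] — not dimensionless.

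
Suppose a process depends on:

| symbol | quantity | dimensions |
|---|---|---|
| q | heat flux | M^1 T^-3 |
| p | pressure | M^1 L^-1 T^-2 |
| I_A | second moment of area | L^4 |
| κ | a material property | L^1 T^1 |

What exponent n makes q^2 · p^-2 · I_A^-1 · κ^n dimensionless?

Balance the L exponent: (1)·n from κ, plus 2·(0) − 2·(-1) − (4) = -2 from the rest, must sum to zero.
n − 2 = 0, so n = 2.

2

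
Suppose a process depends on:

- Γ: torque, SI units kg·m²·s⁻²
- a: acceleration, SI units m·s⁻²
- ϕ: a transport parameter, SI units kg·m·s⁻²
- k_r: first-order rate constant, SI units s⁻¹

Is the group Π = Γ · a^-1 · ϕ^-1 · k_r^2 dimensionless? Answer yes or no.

yes

Sum the exponent of each base dimension across the product:
  M: [Γ]_M − [a]_M − [ϕ]_M + 2·[k_r]_M = (1) − (0) − (1) + 2·(0) = 0
  L: [Γ]_L − [a]_L − [ϕ]_L + 2·[k_r]_L = (2) − (1) − (1) + 2·(0) = 0
  T: [Γ]_T − [a]_T − [ϕ]_T + 2·[k_r]_T = (-2) − (-2) − (-2) + 2·(-1) = 0
All base exponents vanish — dimensionless.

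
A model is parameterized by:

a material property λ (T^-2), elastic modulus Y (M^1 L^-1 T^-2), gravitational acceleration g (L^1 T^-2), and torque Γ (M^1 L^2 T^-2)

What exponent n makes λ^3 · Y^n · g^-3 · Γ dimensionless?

Balance the M exponent: (1)·n from Y, plus 3·(0) − 3·(0) + (1) = 1 from the rest, must sum to zero.
n + 1 = 0, so n = -1.

-1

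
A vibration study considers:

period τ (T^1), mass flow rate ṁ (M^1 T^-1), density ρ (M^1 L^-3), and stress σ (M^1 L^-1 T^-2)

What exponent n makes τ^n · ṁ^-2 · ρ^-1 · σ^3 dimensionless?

4

Balance the T exponent: (1)·n from τ, plus −2·(-1) − (0) + 3·(-2) = -4 from the rest, must sum to zero.
n − 4 = 0, so n = 4.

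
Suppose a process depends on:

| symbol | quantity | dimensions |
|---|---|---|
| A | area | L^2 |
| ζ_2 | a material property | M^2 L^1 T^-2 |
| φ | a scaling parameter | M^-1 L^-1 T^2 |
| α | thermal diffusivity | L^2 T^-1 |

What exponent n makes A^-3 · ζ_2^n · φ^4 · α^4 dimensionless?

2

Balance the M exponent: (2)·n from ζ_2, plus −3·(0) + 4·(-1) + 4·(0) = -4 from the rest, must sum to zero.
2n − 4 = 0, so n = 2.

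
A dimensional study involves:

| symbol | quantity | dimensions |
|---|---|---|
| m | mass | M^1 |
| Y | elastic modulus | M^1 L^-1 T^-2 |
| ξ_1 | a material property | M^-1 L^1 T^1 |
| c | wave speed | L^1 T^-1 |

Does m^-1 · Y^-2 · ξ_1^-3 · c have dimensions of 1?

yes

Sum the exponent of each base dimension across the product:
  M: −[m]_M − 2·[Y]_M − 3·[ξ_1]_M + [c]_M = −(1) − 2·(1) − 3·(-1) + (0) = 0
  L: −[m]_L − 2·[Y]_L − 3·[ξ_1]_L + [c]_L = −(0) − 2·(-1) − 3·(1) + (1) = 0
  T: −[m]_T − 2·[Y]_T − 3·[ξ_1]_T + [c]_T = −(0) − 2·(-2) − 3·(1) + (-1) = 0
  N: −[m]_N − 2·[Y]_N − 3·[ξ_1]_N + [c]_N = −(0) − 2·(0) − 3·(0) + (0) = 0
All base exponents vanish — dimensionless.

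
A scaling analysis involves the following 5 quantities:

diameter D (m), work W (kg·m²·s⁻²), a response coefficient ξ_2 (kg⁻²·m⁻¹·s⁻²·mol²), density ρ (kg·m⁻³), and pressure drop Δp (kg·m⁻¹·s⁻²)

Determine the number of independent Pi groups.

There are 5 variables and 4 base dimensions (M, L, T, N).
The dimension matrix has rank 4.
Independent dimensionless groups: 5 − 4 = 1.

1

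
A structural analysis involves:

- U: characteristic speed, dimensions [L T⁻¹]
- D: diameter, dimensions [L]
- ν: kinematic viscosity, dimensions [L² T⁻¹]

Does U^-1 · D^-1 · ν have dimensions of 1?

Sum the exponent of each base dimension across the product:
  L: −[U]_L − [D]_L + [ν]_L = −(1) − (1) + (2) = 0
  T: −[U]_T − [D]_T + [ν]_T = −(-1) − (0) + (-1) = 0
All base exponents vanish — dimensionless.

yes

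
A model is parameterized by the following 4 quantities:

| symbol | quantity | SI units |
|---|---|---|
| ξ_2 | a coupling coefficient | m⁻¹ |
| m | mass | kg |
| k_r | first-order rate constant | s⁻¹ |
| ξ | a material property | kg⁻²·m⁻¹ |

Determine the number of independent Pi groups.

1

There are 4 variables and 3 base dimensions (M, L, T).
The dimension matrix has rank 3.
Independent dimensionless groups: 4 − 3 = 1.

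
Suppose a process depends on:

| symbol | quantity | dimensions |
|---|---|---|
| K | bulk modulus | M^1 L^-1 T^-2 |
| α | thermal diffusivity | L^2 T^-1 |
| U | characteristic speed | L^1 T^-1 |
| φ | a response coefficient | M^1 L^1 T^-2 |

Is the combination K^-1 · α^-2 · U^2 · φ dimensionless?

Sum the exponent of each base dimension across the product:
  M: −[K]_M − 2·[α]_M + 2·[U]_M + [φ]_M = −(1) − 2·(0) + 2·(0) + (1) = 0
  L: −[K]_L − 2·[α]_L + 2·[U]_L + [φ]_L = −(-1) − 2·(2) + 2·(1) + (1) = 0
  T: −[K]_T − 2·[α]_T + 2·[U]_T + [φ]_T = −(-2) − 2·(-1) + 2·(-1) + (-2) = 0
All base exponents vanish — dimensionless.

yes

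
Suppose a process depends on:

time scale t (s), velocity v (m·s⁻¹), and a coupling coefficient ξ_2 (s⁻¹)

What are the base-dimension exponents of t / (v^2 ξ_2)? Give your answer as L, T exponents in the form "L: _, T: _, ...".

L: -2, T: 4

Collect each base-dimension exponent across the product:
  L: (0) − 2·(1) − (0) = -2
  T: (1) − 2·(-1) − (-1) = 4
So the dimensions are [L⁻² T⁴].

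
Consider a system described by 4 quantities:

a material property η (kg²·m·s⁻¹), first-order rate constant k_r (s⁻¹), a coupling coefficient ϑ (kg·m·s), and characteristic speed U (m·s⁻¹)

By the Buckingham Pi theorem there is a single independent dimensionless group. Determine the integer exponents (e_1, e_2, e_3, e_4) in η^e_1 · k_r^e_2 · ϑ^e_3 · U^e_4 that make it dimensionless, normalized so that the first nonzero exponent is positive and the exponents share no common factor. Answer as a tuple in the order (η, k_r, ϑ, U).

(1, -4, -2, 1)

M: e_1·(2) + e_2·(0) + e_3·(1) + e_4·(0) = 0
L: e_1·(1) + e_2·(0) + e_3·(1) + e_4·(1) = 0
T: e_1·(-1) + e_2·(-1) + e_3·(1) + e_4·(-1) = 0
Solving this homogeneous linear system for the smallest-integer solution (first nonzero entry positive) gives (1, -4, -2, 1).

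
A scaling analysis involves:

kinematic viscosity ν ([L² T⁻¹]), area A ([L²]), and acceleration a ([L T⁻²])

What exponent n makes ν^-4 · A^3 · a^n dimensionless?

Balance the L exponent: (1)·n from a, plus −4·(2) + 3·(2) = -2 from the rest, must sum to zero.
n − 2 = 0, so n = 2.

2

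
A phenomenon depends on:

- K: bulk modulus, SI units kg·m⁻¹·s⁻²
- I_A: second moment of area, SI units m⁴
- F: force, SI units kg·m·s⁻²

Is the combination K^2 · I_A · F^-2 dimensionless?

Sum the exponent of each base dimension across the product:
  M: 2·[K]_M + [I_A]_M − 2·[F]_M = 2·(1) + (0) − 2·(1) = 0
  L: 2·[K]_L + [I_A]_L − 2·[F]_L = 2·(-1) + (4) − 2·(1) = 0
  T: 2·[K]_T + [I_A]_T − 2·[F]_T = 2·(-2) + (0) − 2·(-2) = 0
All base exponents vanish — dimensionless.

yes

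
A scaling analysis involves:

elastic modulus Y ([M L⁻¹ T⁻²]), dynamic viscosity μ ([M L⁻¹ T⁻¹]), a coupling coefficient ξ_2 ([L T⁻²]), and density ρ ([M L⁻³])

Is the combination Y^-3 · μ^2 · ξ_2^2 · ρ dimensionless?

yes

Sum the exponent of each base dimension across the product:
  M: −3·[Y]_M + 2·[μ]_M + 2·[ξ_2]_M + [ρ]_M = −3·(1) + 2·(1) + 2·(0) + (1) = 0
  L: −3·[Y]_L + 2·[μ]_L + 2·[ξ_2]_L + [ρ]_L = −3·(-1) + 2·(-1) + 2·(1) + (-3) = 0
  T: −3·[Y]_T + 2·[μ]_T + 2·[ξ_2]_T + [ρ]_T = −3·(-2) + 2·(-1) + 2·(-2) + (0) = 0
All base exponents vanish — dimensionless.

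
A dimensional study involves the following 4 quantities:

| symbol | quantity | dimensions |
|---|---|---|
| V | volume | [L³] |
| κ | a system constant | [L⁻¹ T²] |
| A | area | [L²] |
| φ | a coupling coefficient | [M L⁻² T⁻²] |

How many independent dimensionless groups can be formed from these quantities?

There are 4 variables and 3 base dimensions (M, L, T).
The dimension matrix has rank 3.
Independent dimensionless groups: 4 − 3 = 1.

1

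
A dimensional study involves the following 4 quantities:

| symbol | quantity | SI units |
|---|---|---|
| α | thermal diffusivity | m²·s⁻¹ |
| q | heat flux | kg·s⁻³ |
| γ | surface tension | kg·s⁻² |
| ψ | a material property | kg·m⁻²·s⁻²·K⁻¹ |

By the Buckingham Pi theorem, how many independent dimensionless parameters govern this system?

0

There are 4 variables and 4 base dimensions (M, L, T, Θ).
The dimension matrix has rank 4.
Independent dimensionless groups: 4 − 4 = 0.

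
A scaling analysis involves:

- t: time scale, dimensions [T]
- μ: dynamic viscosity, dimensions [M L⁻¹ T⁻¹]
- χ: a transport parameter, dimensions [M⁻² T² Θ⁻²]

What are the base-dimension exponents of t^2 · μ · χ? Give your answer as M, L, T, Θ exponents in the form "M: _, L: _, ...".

M: -1, L: -1, T: 3, Θ: -2

Collect each base-dimension exponent across the product:
  M: 2·(0) + (1) + (-2) = -1
  L: 2·(0) + (-1) + (0) = -1
  T: 2·(1) + (-1) + (2) = 3
  Θ: 2·(0) + (0) + (-2) = -2
So the dimensions are [M⁻¹ L⁻¹ T³ Θ⁻²].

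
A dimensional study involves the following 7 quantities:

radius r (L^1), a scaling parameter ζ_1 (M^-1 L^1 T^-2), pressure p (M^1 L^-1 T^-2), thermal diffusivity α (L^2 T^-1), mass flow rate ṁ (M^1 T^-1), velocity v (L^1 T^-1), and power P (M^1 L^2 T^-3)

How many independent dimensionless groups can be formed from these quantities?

4

There are 7 variables and 3 base dimensions (M, L, T).
The dimension matrix has rank 3.
Independent dimensionless groups: 7 − 3 = 4.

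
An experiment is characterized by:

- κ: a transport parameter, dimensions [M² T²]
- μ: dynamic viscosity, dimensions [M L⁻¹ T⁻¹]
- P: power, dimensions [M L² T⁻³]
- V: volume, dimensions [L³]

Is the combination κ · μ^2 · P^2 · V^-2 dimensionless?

Sum the exponent of each base dimension across the product:
  M: [κ]_M + 2·[μ]_M + 2·[P]_M − 2·[V]_M = (2) + 2·(1) + 2·(1) − 2·(0) = 6
  L: [κ]_L + 2·[μ]_L + 2·[P]_L − 2·[V]_L = (0) + 2·(-1) + 2·(2) − 2·(3) = -4
  T: [κ]_T + 2·[μ]_T + 2·[P]_T − 2·[V]_T = (2) + 2·(-1) + 2·(-3) − 2·(0) = -6
Net dimensions [M⁶ L⁻⁴ T⁻⁶] ≠ [1] — not dimensionless.

no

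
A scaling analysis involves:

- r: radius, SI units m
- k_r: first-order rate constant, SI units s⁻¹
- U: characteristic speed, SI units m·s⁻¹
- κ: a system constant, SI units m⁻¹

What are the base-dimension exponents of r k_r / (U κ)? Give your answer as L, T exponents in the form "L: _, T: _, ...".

L: 1, T: 0

Collect each base-dimension exponent across the product:
  L: (1) + (0) − (1) − (-1) = 1
  T: (0) + (-1) − (-1) − (0) = 0
So the dimensions are [L].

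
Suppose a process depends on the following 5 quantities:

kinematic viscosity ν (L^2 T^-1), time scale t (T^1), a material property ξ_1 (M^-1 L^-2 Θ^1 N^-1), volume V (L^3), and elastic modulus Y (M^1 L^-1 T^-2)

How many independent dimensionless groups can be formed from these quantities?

There are 5 variables and 5 base dimensions (M, L, T, Θ, N).
The dimension matrix has rank 4 (less than 5: the dimension vectors are linearly dependent).
Independent dimensionless groups: 5 − 4 = 1.

1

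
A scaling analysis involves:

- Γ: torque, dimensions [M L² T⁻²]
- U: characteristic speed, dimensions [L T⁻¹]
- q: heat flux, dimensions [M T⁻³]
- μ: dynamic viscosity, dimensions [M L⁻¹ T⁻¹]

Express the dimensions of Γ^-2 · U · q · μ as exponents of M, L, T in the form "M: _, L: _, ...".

M: 0, L: -4, T: -1

Collect each base-dimension exponent across the product:
  M: −2·(1) + (0) + (1) + (1) = 0
  L: −2·(2) + (1) + (0) + (-1) = -4
  T: −2·(-2) + (-1) + (-3) + (-1) = -1
So the dimensions are [L⁻⁴ T⁻¹].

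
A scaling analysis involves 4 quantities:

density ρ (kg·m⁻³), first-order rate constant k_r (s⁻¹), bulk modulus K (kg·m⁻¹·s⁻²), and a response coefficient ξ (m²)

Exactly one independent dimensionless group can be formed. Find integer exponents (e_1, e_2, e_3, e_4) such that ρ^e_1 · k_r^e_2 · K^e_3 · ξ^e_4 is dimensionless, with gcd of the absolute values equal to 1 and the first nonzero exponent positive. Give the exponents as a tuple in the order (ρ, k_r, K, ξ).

(1, 2, -1, 1)

M: e_1·(1) + e_2·(0) + e_3·(1) + e_4·(0) = 0
L: e_1·(-3) + e_2·(0) + e_3·(-1) + e_4·(2) = 0
T: e_1·(0) + e_2·(-1) + e_3·(-2) + e_4·(0) = 0
Solving this homogeneous linear system for the smallest-integer solution (first nonzero entry positive) gives (1, 2, -1, 1).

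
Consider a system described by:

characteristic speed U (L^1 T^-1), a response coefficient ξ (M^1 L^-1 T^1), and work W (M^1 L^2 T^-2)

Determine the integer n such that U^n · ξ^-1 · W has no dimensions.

Balance the L exponent: (1)·n from U, plus −(-1) + (2) = 3 from the rest, must sum to zero.
n + 3 = 0, so n = -3.

-3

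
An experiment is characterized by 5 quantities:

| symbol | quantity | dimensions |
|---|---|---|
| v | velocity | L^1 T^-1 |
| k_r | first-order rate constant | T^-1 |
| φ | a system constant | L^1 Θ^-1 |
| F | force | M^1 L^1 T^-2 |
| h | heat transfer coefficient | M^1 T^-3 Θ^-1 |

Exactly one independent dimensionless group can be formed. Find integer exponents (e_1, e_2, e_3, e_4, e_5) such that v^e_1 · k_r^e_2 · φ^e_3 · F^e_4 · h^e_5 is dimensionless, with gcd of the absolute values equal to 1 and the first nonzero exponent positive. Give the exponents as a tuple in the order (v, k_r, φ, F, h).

M: e_1·(0) + e_2·(0) + e_3·(0) + e_4·(1) + e_5·(1) = 0
L: e_1·(1) + e_2·(0) + e_3·(1) + e_4·(1) + e_5·(0) = 0
T: e_1·(-1) + e_2·(-1) + e_3·(0) + e_4·(-2) + e_5·(-3) = 0
Θ: e_1·(0) + e_2·(0) + e_3·(-1) + e_4·(0) + e_5·(-1) = 0
Solving this homogeneous linear system for the smallest-integer solution (first nonzero entry positive) gives (2, -3, -1, -1, 1).

(2, -3, -1, -1, 1)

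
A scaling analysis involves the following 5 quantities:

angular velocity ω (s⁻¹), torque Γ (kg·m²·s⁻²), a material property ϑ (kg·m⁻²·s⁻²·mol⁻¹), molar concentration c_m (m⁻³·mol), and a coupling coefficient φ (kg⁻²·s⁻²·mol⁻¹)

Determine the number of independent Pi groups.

There are 5 variables and 4 base dimensions (M, L, T, N).
The dimension matrix has rank 4.
Independent dimensionless groups: 5 − 4 = 1.

1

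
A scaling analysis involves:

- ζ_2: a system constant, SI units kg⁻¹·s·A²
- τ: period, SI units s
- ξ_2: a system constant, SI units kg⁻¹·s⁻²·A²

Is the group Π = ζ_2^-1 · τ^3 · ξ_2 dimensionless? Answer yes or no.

Sum the exponent of each base dimension across the product:
  M: −[ζ_2]_M + 3·[τ]_M + [ξ_2]_M = −(-1) + 3·(0) + (-1) = 0
  L: −[ζ_2]_L + 3·[τ]_L + [ξ_2]_L = −(0) + 3·(0) + (0) = 0
  T: −[ζ_2]_T + 3·[τ]_T + [ξ_2]_T = −(1) + 3·(1) + (-2) = 0
  I: −[ζ_2]_I + 3·[τ]_I + [ξ_2]_I = −(2) + 3·(0) + (2) = 0
All base exponents vanish — dimensionless.

yes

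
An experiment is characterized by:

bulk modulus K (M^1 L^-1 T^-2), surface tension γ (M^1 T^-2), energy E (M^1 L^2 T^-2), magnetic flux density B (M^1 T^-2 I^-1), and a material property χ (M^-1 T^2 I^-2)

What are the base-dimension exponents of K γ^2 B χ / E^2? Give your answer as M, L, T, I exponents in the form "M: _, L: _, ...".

M: 1, L: -5, T: -2, I: -3

Collect each base-dimension exponent across the product:
  M: (1) + 2·(1) − 2·(1) + (1) + (-1) = 1
  L: (-1) + 2·(0) − 2·(2) + (0) + (0) = -5
  T: (-2) + 2·(-2) − 2·(-2) + (-2) + (2) = -2
  I: (0) + 2·(0) − 2·(0) + (-1) + (-2) = -3
So the dimensions are [M L⁻⁵ T⁻² I⁻³].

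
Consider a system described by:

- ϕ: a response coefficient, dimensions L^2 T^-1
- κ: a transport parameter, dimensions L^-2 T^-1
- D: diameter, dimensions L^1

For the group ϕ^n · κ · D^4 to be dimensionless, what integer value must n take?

-1

Balance the L exponent: (2)·n from ϕ, plus (-2) + 4·(1) = 2 from the rest, must sum to zero.
2n + 2 = 0, so n = -1.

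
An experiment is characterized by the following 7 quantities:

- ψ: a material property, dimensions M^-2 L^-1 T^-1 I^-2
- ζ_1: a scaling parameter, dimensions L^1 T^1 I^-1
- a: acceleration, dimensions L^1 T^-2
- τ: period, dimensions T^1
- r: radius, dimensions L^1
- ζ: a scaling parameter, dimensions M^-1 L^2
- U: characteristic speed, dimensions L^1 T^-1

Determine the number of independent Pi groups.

3

There are 7 variables and 4 base dimensions (M, L, T, I).
The dimension matrix has rank 4.
Independent dimensionless groups: 7 − 4 = 3.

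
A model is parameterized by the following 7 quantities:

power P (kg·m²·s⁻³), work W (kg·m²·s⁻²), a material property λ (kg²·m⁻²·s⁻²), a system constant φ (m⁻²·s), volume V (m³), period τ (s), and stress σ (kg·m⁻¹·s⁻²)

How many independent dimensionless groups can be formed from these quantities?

There are 7 variables and 3 base dimensions (M, L, T).
The dimension matrix has rank 3.
Independent dimensionless groups: 7 − 3 = 4.

4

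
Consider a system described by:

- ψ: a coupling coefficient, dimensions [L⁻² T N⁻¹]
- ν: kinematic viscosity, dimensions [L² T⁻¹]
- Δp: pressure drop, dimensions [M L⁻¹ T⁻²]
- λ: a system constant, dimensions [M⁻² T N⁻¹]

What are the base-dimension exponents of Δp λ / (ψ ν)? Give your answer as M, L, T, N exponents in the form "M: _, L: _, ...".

M: -1, L: -1, T: -1, N: 0

Collect each base-dimension exponent across the product:
  M: −(0) − (0) + (1) + (-2) = -1
  L: −(-2) − (2) + (-1) + (0) = -1
  T: −(1) − (-1) + (-2) + (1) = -1
  N: −(-1) − (0) + (0) + (-1) = 0
So the dimensions are [M⁻¹ L⁻¹ T⁻¹].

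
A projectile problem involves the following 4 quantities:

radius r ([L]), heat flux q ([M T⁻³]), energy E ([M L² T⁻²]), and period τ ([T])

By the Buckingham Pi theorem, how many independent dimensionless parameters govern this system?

There are 4 variables and 3 base dimensions (M, L, T).
The dimension matrix has rank 3.
Independent dimensionless groups: 4 − 3 = 1.

1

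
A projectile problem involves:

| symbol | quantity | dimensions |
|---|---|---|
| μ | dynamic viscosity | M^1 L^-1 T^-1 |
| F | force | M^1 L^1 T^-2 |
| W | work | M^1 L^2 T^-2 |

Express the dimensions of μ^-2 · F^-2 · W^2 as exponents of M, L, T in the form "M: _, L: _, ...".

Collect each base-dimension exponent across the product:
  M: −2·(1) − 2·(1) + 2·(1) = -2
  L: −2·(-1) − 2·(1) + 2·(2) = 4
  T: −2·(-1) − 2·(-2) + 2·(-2) = 2
So the dimensions are [M⁻² L⁴ T²].

M: -2, L: 4, T: 2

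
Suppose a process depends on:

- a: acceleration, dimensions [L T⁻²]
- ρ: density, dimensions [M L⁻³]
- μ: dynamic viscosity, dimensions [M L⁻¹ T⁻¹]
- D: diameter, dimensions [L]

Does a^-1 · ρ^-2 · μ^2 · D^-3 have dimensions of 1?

yes

Sum the exponent of each base dimension across the product:
  M: −[a]_M − 2·[ρ]_M + 2·[μ]_M − 3·[D]_M = −(0) − 2·(1) + 2·(1) − 3·(0) = 0
  L: −[a]_L − 2·[ρ]_L + 2·[μ]_L − 3·[D]_L = −(1) − 2·(-3) + 2·(-1) − 3·(1) = 0
  T: −[a]_T − 2·[ρ]_T + 2·[μ]_T − 3·[D]_T = −(-2) − 2·(0) + 2·(-1) − 3·(0) = 0
All base exponents vanish — dimensionless.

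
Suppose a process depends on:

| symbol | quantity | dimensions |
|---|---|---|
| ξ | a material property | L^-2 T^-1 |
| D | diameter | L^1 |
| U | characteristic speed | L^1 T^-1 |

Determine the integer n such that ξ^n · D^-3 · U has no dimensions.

-1

Balance the L exponent: (-2)·n from ξ, plus −3·(1) + (1) = -2 from the rest, must sum to zero.
-2n − 2 = 0, so n = -1.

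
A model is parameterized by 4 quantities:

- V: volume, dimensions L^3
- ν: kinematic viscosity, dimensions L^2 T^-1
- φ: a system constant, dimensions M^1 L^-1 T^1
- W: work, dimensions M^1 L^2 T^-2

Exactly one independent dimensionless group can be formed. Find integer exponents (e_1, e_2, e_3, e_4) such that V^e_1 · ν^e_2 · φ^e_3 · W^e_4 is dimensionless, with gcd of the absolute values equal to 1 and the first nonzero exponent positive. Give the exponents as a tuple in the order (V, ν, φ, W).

(1, -3, -1, 1)

M: e_1·(0) + e_2·(0) + e_3·(1) + e_4·(1) = 0
L: e_1·(3) + e_2·(2) + e_3·(-1) + e_4·(2) = 0
T: e_1·(0) + e_2·(-1) + e_3·(1) + e_4·(-2) = 0
Solving this homogeneous linear system for the smallest-integer solution (first nonzero entry positive) gives (1, -3, -1, 1).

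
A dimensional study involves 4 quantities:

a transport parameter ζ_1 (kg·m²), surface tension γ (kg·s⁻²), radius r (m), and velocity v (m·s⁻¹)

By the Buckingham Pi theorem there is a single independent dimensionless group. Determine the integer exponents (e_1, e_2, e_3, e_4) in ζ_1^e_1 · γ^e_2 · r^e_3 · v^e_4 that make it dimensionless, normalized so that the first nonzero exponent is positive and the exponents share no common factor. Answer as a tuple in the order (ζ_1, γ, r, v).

(1, -1, -4, 2)

M: e_1·(1) + e_2·(1) + e_3·(0) + e_4·(0) = 0
L: e_1·(2) + e_2·(0) + e_3·(1) + e_4·(1) = 0
T: e_1·(0) + e_2·(-2) + e_3·(0) + e_4·(-1) = 0
Solving this homogeneous linear system for the smallest-integer solution (first nonzero entry positive) gives (1, -1, -4, 2).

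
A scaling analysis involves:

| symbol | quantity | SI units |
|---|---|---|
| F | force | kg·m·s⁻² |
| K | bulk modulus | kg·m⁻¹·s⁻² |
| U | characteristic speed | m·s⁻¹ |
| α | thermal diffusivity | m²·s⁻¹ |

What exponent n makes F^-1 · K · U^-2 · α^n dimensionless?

2

Balance the L exponent: (2)·n from α, plus −(1) + (-1) − 2·(1) = -4 from the rest, must sum to zero.
2n − 4 = 0, so n = 2.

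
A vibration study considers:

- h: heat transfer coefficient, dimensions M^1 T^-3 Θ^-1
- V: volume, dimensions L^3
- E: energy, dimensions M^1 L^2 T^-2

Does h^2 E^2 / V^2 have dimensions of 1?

Sum the exponent of each base dimension across the product:
  M: 2·[h]_M − 2·[V]_M + 2·[E]_M = 2·(1) − 2·(0) + 2·(1) = 4
  L: 2·[h]_L − 2·[V]_L + 2·[E]_L = 2·(0) − 2·(3) + 2·(2) = -2
  T: 2·[h]_T − 2·[V]_T + 2·[E]_T = 2·(-3) − 2·(0) + 2·(-2) = -10
  Θ: 2·[h]_Θ − 2·[V]_Θ + 2·[E]_Θ = 2·(-1) − 2·(0) + 2·(0) = -2
Net dimensions [M⁴ L⁻² T⁻¹⁰ Θ⁻²] ≠ [1] — not dimensionless.

no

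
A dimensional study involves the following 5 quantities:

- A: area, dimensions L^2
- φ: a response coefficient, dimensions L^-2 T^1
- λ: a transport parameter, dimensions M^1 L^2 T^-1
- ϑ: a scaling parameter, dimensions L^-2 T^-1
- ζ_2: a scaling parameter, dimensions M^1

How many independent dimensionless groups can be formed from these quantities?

There are 5 variables and 3 base dimensions (M, L, T).
The dimension matrix has rank 3.
Independent dimensionless groups: 5 − 3 = 2.

2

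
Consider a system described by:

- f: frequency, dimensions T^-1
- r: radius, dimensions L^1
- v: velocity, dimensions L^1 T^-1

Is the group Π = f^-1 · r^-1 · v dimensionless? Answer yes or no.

Sum the exponent of each base dimension across the product:
  M: −[f]_M − [r]_M + [v]_M = −(0) − (0) + (0) = 0
  L: −[f]_L − [r]_L + [v]_L = −(0) − (1) + (1) = 0
  T: −[f]_T − [r]_T + [v]_T = −(-1) − (0) + (-1) = 0
All base exponents vanish — dimensionless.

yes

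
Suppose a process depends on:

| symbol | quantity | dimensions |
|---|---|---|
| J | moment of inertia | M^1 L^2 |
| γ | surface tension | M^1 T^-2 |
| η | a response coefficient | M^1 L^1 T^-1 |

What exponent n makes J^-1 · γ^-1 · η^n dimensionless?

Balance the M exponent: (1)·n from η, plus −(1) − (1) = -2 from the rest, must sum to zero.
n − 2 = 0, so n = 2.

2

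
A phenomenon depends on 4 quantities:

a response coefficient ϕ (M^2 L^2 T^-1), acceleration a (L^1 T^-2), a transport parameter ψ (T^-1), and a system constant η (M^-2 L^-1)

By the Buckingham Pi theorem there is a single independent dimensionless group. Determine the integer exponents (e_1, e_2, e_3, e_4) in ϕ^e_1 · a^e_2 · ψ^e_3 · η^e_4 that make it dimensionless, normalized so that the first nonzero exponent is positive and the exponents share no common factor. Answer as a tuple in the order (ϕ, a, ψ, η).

(1, -1, 1, 1)

M: e_1·(2) + e_2·(0) + e_3·(0) + e_4·(-2) = 0
L: e_1·(2) + e_2·(1) + e_3·(0) + e_4·(-1) = 0
T: e_1·(-1) + e_2·(-2) + e_3·(-1) + e_4·(0) = 0
Solving this homogeneous linear system for the smallest-integer solution (first nonzero entry positive) gives (1, -1, 1, 1).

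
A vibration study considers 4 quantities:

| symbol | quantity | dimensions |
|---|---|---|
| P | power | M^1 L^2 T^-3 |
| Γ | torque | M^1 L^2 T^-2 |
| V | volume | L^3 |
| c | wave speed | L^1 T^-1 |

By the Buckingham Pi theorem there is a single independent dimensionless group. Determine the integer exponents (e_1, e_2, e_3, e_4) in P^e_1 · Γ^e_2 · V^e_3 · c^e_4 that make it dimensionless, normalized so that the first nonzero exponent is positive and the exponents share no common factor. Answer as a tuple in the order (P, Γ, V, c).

(3, -3, 1, -3)

M: e_1·(1) + e_2·(1) + e_3·(0) + e_4·(0) = 0
L: e_1·(2) + e_2·(2) + e_3·(3) + e_4·(1) = 0
T: e_1·(-3) + e_2·(-2) + e_3·(0) + e_4·(-1) = 0
Solving this homogeneous linear system for the smallest-integer solution (first nonzero entry positive) gives (3, -3, 1, -3).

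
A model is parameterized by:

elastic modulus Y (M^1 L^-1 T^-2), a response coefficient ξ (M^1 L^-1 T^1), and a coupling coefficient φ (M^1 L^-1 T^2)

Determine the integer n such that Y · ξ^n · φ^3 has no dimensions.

Balance the M exponent: (1)·n from ξ, plus (1) + 3·(1) = 4 from the rest, must sum to zero.
n + 4 = 0, so n = -4.

-4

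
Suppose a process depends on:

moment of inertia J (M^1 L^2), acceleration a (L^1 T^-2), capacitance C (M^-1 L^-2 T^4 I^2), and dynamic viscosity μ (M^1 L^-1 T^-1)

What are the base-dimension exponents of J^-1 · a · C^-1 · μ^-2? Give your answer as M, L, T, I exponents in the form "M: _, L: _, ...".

M: -2, L: 3, T: -4, I: -2

Collect each base-dimension exponent across the product:
  M: −(1) + (0) − (-1) − 2·(1) = -2
  L: −(2) + (1) − (-2) − 2·(-1) = 3
  T: −(0) + (-2) − (4) − 2·(-1) = -4
  I: −(0) + (0) − (2) − 2·(0) = -2
So the dimensions are [M⁻² L³ T⁻⁴ I⁻²].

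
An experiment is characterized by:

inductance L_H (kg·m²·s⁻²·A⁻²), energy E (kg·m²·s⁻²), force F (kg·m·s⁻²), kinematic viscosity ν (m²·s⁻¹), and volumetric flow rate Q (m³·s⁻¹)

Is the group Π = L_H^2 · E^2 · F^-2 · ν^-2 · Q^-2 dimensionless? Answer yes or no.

no

Sum the exponent of each base dimension across the product:
  M: 2·[L_H]_M + 2·[E]_M − 2·[F]_M − 2·[ν]_M − 2·[Q]_M = 2·(1) + 2·(1) − 2·(1) − 2·(0) − 2·(0) = 2
  L: 2·[L_H]_L + 2·[E]_L − 2·[F]_L − 2·[ν]_L − 2·[Q]_L = 2·(2) + 2·(2) − 2·(1) − 2·(2) − 2·(3) = -4
  T: 2·[L_H]_T + 2·[E]_T − 2·[F]_T − 2·[ν]_T − 2·[Q]_T = 2·(-2) + 2·(-2) − 2·(-2) − 2·(-1) − 2·(-1) = 0
  I: 2·[L_H]_I + 2·[E]_I − 2·[F]_I − 2·[ν]_I − 2·[Q]_I = 2·(-2) + 2·(0) − 2·(0) − 2·(0) − 2·(0) = -4
Net dimensions [M² L⁻⁴ I⁻⁴] ≠ [1] — not dimensionless.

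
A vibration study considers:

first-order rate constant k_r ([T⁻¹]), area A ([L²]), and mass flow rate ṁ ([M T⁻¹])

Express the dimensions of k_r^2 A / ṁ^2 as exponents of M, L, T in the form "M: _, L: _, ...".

M: -2, L: 2, T: 0

Collect each base-dimension exponent across the product:
  M: 2·(0) + (0) − 2·(1) = -2
  L: 2·(0) + (2) − 2·(0) = 2
  T: 2·(-1) + (0) − 2·(-1) = 0
So the dimensions are [M⁻² L²].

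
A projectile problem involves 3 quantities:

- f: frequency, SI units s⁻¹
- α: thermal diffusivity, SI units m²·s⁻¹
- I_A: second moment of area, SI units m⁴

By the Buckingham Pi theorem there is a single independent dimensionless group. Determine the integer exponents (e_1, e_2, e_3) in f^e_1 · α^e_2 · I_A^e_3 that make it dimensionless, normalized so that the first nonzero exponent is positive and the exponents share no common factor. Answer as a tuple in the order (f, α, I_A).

(2, -2, 1)

L: e_1·(0) + e_2·(2) + e_3·(4) = 0
T: e_1·(-1) + e_2·(-1) + e_3·(0) = 0
Solving this homogeneous linear system for the smallest-integer solution (first nonzero entry positive) gives (2, -2, 1).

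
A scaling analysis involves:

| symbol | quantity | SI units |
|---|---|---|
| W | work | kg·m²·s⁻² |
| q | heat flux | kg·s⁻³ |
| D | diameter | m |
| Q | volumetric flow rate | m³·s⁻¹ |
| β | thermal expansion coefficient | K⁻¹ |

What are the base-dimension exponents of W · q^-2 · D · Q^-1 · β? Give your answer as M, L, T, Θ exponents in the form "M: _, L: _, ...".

Collect each base-dimension exponent across the product:
  M: (1) − 2·(1) + (0) − (0) + (0) = -1
  L: (2) − 2·(0) + (1) − (3) + (0) = 0
  T: (-2) − 2·(-3) + (0) − (-1) + (0) = 5
  Θ: (0) − 2·(0) + (0) − (0) + (-1) = -1
So the dimensions are [M⁻¹ T⁵ Θ⁻¹].

M: -1, L: 0, T: 5, Θ: -1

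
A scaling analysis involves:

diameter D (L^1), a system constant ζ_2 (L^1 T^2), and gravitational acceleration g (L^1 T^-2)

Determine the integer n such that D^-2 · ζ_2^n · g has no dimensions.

Balance the L exponent: (1)·n from ζ_2, plus −2·(1) + (1) = -1 from the rest, must sum to zero.
n − 1 = 0, so n = 1.

1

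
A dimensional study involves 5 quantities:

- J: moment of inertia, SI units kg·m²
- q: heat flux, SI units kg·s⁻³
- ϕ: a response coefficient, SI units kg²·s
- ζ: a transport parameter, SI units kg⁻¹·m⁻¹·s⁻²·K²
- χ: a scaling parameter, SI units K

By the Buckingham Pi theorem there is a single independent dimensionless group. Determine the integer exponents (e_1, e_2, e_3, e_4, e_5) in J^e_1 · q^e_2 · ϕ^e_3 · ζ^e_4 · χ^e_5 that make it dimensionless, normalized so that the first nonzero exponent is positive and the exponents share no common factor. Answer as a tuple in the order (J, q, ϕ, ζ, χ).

M: e_1·(1) + e_2·(1) + e_3·(2) + e_4·(-1) + e_5·(0) = 0
L: e_1·(2) + e_2·(0) + e_3·(0) + e_4·(-1) + e_5·(0) = 0
T: e_1·(0) + e_2·(-3) + e_3·(1) + e_4·(-2) + e_5·(0) = 0
Θ: e_1·(0) + e_2·(0) + e_3·(0) + e_4·(2) + e_5·(1) = 0
Solving this homogeneous linear system for the smallest-integer solution (first nonzero entry positive) gives (1, -1, 1, 2, -4).

(1, -1, 1, 2, -4)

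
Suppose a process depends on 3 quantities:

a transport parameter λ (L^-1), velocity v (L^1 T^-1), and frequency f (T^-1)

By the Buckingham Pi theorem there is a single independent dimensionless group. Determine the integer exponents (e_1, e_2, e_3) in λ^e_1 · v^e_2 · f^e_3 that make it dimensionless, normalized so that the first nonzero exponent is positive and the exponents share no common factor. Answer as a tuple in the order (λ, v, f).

L: e_1·(-1) + e_2·(1) + e_3·(0) = 0
T: e_1·(0) + e_2·(-1) + e_3·(-1) = 0
Solving this homogeneous linear system for the smallest-integer solution (first nonzero entry positive) gives (1, 1, -1).

(1, 1, -1)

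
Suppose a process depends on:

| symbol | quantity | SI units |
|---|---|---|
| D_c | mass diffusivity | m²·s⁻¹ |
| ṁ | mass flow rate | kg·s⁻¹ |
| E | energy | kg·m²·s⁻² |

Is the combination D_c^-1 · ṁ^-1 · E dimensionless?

Sum the exponent of each base dimension across the product:
  M: −[D_c]_M − [ṁ]_M + [E]_M = −(0) − (1) + (1) = 0
  L: −[D_c]_L − [ṁ]_L + [E]_L = −(2) − (0) + (2) = 0
  T: −[D_c]_T − [ṁ]_T + [E]_T = −(-1) − (-1) + (-2) = 0
All base exponents vanish — dimensionless.

yes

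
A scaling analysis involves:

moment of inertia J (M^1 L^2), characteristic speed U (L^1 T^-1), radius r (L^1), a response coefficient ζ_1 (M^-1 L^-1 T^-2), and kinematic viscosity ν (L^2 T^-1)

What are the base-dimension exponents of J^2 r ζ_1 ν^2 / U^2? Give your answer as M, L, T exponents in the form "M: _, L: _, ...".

M: 1, L: 6, T: -2

Collect each base-dimension exponent across the product:
  M: 2·(1) − 2·(0) + (0) + (-1) + 2·(0) = 1
  L: 2·(2) − 2·(1) + (1) + (-1) + 2·(2) = 6
  T: 2·(0) − 2·(-1) + (0) + (-2) + 2·(-1) = -2
So the dimensions are [M L⁶ T⁻²].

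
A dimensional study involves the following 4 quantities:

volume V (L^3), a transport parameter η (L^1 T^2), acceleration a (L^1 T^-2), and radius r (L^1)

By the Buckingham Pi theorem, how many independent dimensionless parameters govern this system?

2

There are 4 variables and 2 base dimensions (L, T).
The dimension matrix has rank 2.
Independent dimensionless groups: 4 − 2 = 2.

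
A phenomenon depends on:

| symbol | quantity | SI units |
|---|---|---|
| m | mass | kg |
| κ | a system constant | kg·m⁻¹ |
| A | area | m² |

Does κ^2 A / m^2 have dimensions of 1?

Sum the exponent of each base dimension across the product:
  M: −2·[m]_M + 2·[κ]_M + [A]_M = −2·(1) + 2·(1) + (0) = 0
  L: −2·[m]_L + 2·[κ]_L + [A]_L = −2·(0) + 2·(-1) + (2) = 0
  T: −2·[m]_T + 2·[κ]_T + [A]_T = −2·(0) + 2·(0) + (0) = 0
All base exponents vanish — dimensionless.

yes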